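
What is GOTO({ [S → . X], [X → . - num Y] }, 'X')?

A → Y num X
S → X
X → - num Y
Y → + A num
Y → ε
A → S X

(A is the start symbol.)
{ [S → X .] }

GOTO(I, 'X') = CLOSURE({ [A → αX.β] : [A → α.Xβ] ∈ I, X = 'X' })

Items with dot before 'X', with the dot advanced:
  [S → . X] → [S → X .]
Closure adds nothing (no advanced item has the dot before a non-terminal).

GOTO = { [S → X .] }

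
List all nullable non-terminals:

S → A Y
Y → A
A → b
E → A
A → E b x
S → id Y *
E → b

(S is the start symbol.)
None

A non-terminal is nullable if it can derive ε (the empty string): either it has an ε-production, or it has a production whose right-hand side consists entirely of nullable non-terminals.

There are no ε-productions, so no non-terminal can derive ε.
No non-terminals are nullable.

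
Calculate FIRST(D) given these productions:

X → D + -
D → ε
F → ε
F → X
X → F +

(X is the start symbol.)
To compute FIRST(D), examine every production with D on the left-hand side, reading each right-hand side left to right until a non-nullable symbol is reached.

From D → ε:
  - ε-production, so ε ∈ FIRST(D)

Collecting: FIRST(D) = { ε }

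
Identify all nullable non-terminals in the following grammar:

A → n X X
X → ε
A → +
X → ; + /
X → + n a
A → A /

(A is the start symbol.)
{ 'X' }

A non-terminal is nullable if it can derive ε (the empty string): either it has an ε-production, or it has a production whose right-hand side consists entirely of nullable non-terminals.

ε-productions: X → ε
So X is immediately nullable.
No further non-terminal can be added: every production for the remaining non-terminals contains a terminal or a non-nullable non-terminal.
Nullable = { 'X' }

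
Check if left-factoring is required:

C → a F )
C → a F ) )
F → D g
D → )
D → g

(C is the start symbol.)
Yes, C has productions with common prefix 'a F )'

Left-factoring is needed when two productions for the same non-terminal
share a common prefix on the right-hand side.

Productions for C:
  C → a F )
  C → a F ) )
Productions for D:
  D → )
  D → g

Found common prefix 'a F )' in productions for C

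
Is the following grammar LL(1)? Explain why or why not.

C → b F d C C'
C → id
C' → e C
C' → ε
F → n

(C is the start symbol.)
A grammar is LL(1) if for each non-terminal N with multiple productions, the predict sets of those productions are pairwise disjoint, where PREDICT(N → α) = (FIRST(α) \ {ε}) ∪ (FOLLOW(N) if α ⇒* ε).

Relevant sets:
  FOLLOW(C') = { $, 'e' }

For C:
  PREDICT(C → b F d C C') = { 'b' }
  PREDICT(C → id) = { 'id' }
For C':
  PREDICT(C' → e C) = { 'e' }
  PREDICT(C' → ε) = { $, 'e' }
F has a single production, so nothing to check there.

Conflict found: Predict set conflict for C': { 'e' }
The grammar is NOT LL(1).

Answer: No. Predict set conflict for C': { 'e' }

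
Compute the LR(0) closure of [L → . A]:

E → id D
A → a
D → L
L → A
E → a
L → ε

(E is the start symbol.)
To compute CLOSURE, for each item [A → α.Bβ] where B is a non-terminal, add [B → .γ] for all productions B → γ; repeat for the newly added items until nothing changes.

Start with: [L → . A]
  [L → . A] has the dot before A: add [A → . a]
No further items can be added.

CLOSURE = { [A → . a], [L → . A] }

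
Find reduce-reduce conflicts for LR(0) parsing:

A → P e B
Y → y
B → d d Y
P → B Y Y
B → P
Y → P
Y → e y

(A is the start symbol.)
Yes — I6: [B → P .] vs [Y → P .]

Augment with A' → A and build the canonical LR(0) collection (I0 = CLOSURE({[A' → . A]}), then GOTO on every symbol after a dot until no new states appear). It has 16 states:
  I0: { [A → . P e B], [A' → . A], [B → . P], [B → . d d Y], [P → . B Y Y] }  — shift
  I1: { [A' → A .] }  — accept
  I2: { [B → . P], [B → . d d Y], [P → . B Y Y], [P → B . Y Y], [Y → . P], [Y → . e y], [Y → . y] }  — shift
  I3: { [A → P . e B], [B → P .] }  — shift, reduce
  I4: { [B → d . d Y] }  — shift
  I5: { [B → . P], [B → . d d Y], [B → d d . Y], [P → . B Y Y], [Y → . P], [Y → . e y], [Y → . y] }  — shift
  I6: { [B → P .], [Y → P .] }  — 2 reduces
  I7: { [B → d d Y .] }  — reduce
  I8: { [Y → e . y] }  — shift
  I9: { [Y → y .] }  — reduce
  I10: { [Y → e y .] }  — reduce
  I11: { [A → P e . B], [B → . P], [B → . d d Y], [P → . B Y Y] }  — shift
  I12: { [A → P e B .], [B → . P], [B → . d d Y], [P → . B Y Y], [P → B . Y Y], [Y → . P], [Y → . e y], [Y → . y] }  — shift, reduce
  I13: { [B → P .] }  — reduce
  I14: { [B → . P], [B → . d d Y], [P → . B Y Y], [P → B Y . Y], [Y → . P], [Y → . e y], [Y → . y] }  — shift
  I15: { [P → B Y Y .] }  — reduce

I6 contains complete items [B → P .], [Y → P .] — reduce-reduce conflict.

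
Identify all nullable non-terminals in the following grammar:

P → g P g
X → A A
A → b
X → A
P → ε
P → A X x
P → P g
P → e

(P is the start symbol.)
A non-terminal is nullable if it can derive ε (the empty string): either it has an ε-production, or it has a production whose right-hand side consists entirely of nullable non-terminals.

ε-productions: P → ε
So P is immediately nullable.
No further non-terminal can be added: every production for the remaining non-terminals contains a terminal or a non-nullable non-terminal.
Nullable = { 'P' }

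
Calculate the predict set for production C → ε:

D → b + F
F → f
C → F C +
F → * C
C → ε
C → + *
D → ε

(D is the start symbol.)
PREDICT(C → ε) = (FIRST(RHS) \ {ε}) ∪ (FOLLOW(C) if ε ∈ FIRST(RHS), i.e. RHS ⇒* ε)
The right-hand side is ε (FIRST(ε) = { ε }), so the predict set is FOLLOW(C) = { $, '*', '+', 'f' }
PREDICT(C → ε) = { $, '*', '+', 'f' }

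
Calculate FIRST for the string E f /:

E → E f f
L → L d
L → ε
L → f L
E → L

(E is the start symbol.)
FIRST sets of the non-terminals involved (from the grammar, by fixed-point iteration):
  FIRST(E) = { 'd', 'f', ε }

To compute FIRST(E f /), process the symbols left to right:
Symbol E is a non-terminal. Add FIRST(E) \ {ε} = { 'd', 'f' }
E is nullable (ε ∈ FIRST(E)), continue to the next symbol.
Symbol f is a terminal. Add 'f' and stop.
FIRST(E f /) = { 'd', 'f' }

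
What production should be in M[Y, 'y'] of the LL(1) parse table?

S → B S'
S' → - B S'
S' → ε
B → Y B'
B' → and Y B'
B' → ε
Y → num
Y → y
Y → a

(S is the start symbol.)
Y → y

To find M[Y, 'y'], we find productions for Y where 'y' is in the predict set (PREDICT(N → α) = (FIRST(α) \ {ε}) ∪ (FOLLOW(N) if α ⇒* ε)).

Y → num: PREDICT = { 'num' }
Y → y: PREDICT = { 'y' }
  'y' is in predict set, so this production goes in M[Y, 'y']
Y → a: PREDICT = { 'a' }

M[Y, 'y'] = Y → y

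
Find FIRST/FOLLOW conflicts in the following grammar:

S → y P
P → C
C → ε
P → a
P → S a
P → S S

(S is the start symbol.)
A FIRST/FOLLOW conflict occurs when a non-terminal N has a nullable alternative N → β (β ⇒* ε) and another alternative N → α with FIRST(α) ∩ FOLLOW(N) ≠ ∅: on such a lookahead the parser cannot decide between expanding α and letting N vanish via β.

Nullable non-terminals: C, P.
FIRST sets used below: FIRST(C) = { ε }, FIRST(S) = { 'y' }
C has a nullable alternative but only one production, so nothing to check.

P: nullable alternative(s) P → C; FOLLOW(P) = { $, 'a', 'y' }
  P → C: FIRST \ {ε} = { } — this is the only nullable alternative, skip
  P → a: FIRST \ {ε} = { 'a' } — overlaps FOLLOW(P) on { 'a' }: CONFLICT
  P → S a: FIRST \ {ε} = { 'y' } — overlaps FOLLOW(P) on { 'y' }: CONFLICT
  P → S S: FIRST \ {ε} = { 'y' } — overlaps FOLLOW(P) on { 'y' }: CONFLICT

S has no nullable alternative, so no FIRST/FOLLOW check is needed there.

So the grammar has 3 FIRST/FOLLOW conflicts (marked CONFLICT above).

Answer: Yes. P → a with FOLLOW(P) on { 'a' }; P → S a with FOLLOW(P) on { 'y' }; P → S S with FOLLOW(P) on { 'y' }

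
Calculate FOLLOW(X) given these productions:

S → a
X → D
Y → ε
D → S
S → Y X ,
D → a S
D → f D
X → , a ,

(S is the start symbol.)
{ ',' }

In S → Y X ,: X is followed by ',', add FIRST(',') \ {ε} = { ',' }

Taking the union: FOLLOW(X) = { ',' }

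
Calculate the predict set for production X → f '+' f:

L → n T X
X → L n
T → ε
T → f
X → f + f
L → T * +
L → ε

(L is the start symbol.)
PREDICT(X → f '+' f) = (FIRST(RHS) \ {ε}) ∪ (FOLLOW(X) if ε ∈ FIRST(RHS), i.e. RHS ⇒* ε)
FIRST(f '+' f) = { 'f' }
ε ∉ FIRST(f '+' f), so FOLLOW(X) is not added.
PREDICT(X → f '+' f) = { 'f' }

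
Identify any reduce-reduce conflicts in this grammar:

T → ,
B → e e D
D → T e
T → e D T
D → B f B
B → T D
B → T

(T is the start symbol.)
Augment with T' → T and build the canonical LR(0) collection (I0 = CLOSURE({[T' → . T]}), then GOTO on every symbol after a dot until no new states appear). It has 16 states:
  I0: { [T → . ,], [T → . e D T], [T' → . T] }  — shift
  I1: { [T → , .] }  — reduce
  I2: { [T' → T .] }  — accept
  I3: { [B → . T D], [B → . T], [B → . e e D], [D → . B f B], [D → . T e], [T → . ,], [T → . e D T], [T → e . D T] }  — shift
  I4: { [D → B . f B] }  — shift
  I5: { [T → . ,], [T → . e D T], [T → e D . T] }  — shift
  I6: { [B → . T D], [B → . T], [B → . e e D], [B → T . D], [B → T .], [D → . B f B], [D → . T e], [D → T . e], [T → . ,], [T → . e D T] }  — shift, reduce
  I7: { [B → . T D], [B → . T], [B → . e e D], [B → e . e D], [D → . B f B], [D → . T e], [T → . ,], [T → . e D T], [T → e . D T] }  — shift
  I8: { [B → . T D], [B → . T], [B → . e e D], [B → e . e D], [B → e e . D], [D → . B f B], [D → . T e], [T → . ,], [T → . e D T], [T → e . D T] }  — shift
  I9: { [B → e e D .], [T → . ,], [T → . e D T], [T → e D . T] }  — shift, reduce
  I10: { [T → e D T .] }  — reduce
  I11: { [B → T D .] }  — reduce
  I12: { [B → . T D], [B → . T], [B → . e e D], [B → e . e D], [D → . B f B], [D → . T e], [D → T e .], [T → . ,], [T → . e D T], [T → e . D T] }  — shift, reduce
  I13: { [B → . T D], [B → . T], [B → . e e D], [D → B f . B], [T → . ,], [T → . e D T] }  — shift
  I14: { [D → B f B .] }  — reduce
  I15: { [B → . T D], [B → . T], [B → . e e D], [B → T . D], [B → T .], [D → . B f B], [D → . T e], [T → . ,], [T → . e D T] }  — shift, reduce

No state contains more than one complete item.

Answer: No reduce-reduce conflicts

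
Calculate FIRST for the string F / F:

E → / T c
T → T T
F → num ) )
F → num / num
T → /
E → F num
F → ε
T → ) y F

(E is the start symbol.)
{ '/', 'num' }

FIRST sets of the non-terminals involved (from the grammar, by fixed-point iteration):
  FIRST(F) = { 'num', ε }

To compute FIRST(F / F), process the symbols left to right:
Symbol F is a non-terminal. Add FIRST(F) \ {ε} = { 'num' }
F is nullable (ε ∈ FIRST(F)), continue to the next symbol.
Symbol / is a terminal. Add '/' and stop.
FIRST(F / F) = { '/', 'num' }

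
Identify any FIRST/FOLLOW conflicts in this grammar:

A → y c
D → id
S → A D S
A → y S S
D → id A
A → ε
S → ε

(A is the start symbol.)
Nullable non-terminals: A, S.
FIRST sets used below: FIRST(A) = { 'y', ε }, FIRST(D) = { 'id' }

A: nullable alternative(s) A → ε; FOLLOW(A) = { $, 'id', 'y' }
  A → y c: FIRST \ {ε} = { 'y' } — overlaps FOLLOW(A) on { 'y' }: CONFLICT
  A → y S S: FIRST \ {ε} = { 'y' } — overlaps FOLLOW(A) on { 'y' }: CONFLICT
  A → ε: FIRST \ {ε} = { } — this is the only nullable alternative, skip

S: nullable alternative(s) S → ε; FOLLOW(S) = { $, 'id', 'y' }
  S → A D S: FIRST \ {ε} = { 'id', 'y' } — overlaps FOLLOW(S) on { 'id', 'y' }: CONFLICT
  S → ε: FIRST \ {ε} = { } — this is the only nullable alternative, skip

D has no nullable alternative, so no FIRST/FOLLOW check is needed there.

So the grammar has 3 FIRST/FOLLOW conflicts (marked CONFLICT above).

Answer: Yes. A → y c with FOLLOW(A) on { 'y' }; A → y S S with FOLLOW(A) on { 'y' }; S → A D S with FOLLOW(S) on { 'id', 'y' }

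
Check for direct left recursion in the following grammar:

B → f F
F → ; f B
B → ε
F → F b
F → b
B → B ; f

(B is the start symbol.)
B → f F: starts with f
F → ; f B: starts with ';'
B → ε: starts with ε
F → F b: LEFT RECURSIVE (starts with F)
F → b: starts with b
B → B ; f: LEFT RECURSIVE (starts with B)

The grammar has direct left recursion on: F, B.

Answer: Yes, F, B are left-recursive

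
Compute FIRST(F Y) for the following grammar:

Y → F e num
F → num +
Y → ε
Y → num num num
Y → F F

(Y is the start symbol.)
{ 'num' }

FIRST sets of the non-terminals involved (from the grammar, by fixed-point iteration):
  FIRST(F) = { 'num' }

To compute FIRST(F Y), process the symbols left to right:
Symbol F is a non-terminal. Add FIRST(F) \ {ε} = { 'num' }
F is not nullable (ε ∉ FIRST(F)), so stop here.
FIRST(F Y) = { 'num' }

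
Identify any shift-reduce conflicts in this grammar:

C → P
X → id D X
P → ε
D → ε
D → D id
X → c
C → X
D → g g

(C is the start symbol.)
Yes — I0: [P → .] vs [X → . c]; I5: [D → .] vs [D → . g g]; I10: [D → .] vs [D → . g g]

Augment with C' → C and build the canonical LR(0) collection (I0 = CLOSURE({[C' → . C]}), then GOTO on every symbol after a dot until no new states appear). It has 11 states:
  I0: { [C → . P], [C → . X], [C' → . C], [P → .], [X → . c], [X → . id D X] }  — shift, reduce
  I1: { [C' → C .] }  — accept
  I2: { [C → P .] }  — reduce
  I3: { [C → X .] }  — reduce
  I4: { [X → c .] }  — reduce
  I5: { [D → . D id], [D → . g g], [D → .], [X → id . D X] }  — shift, reduce
  I6: { [D → D . id], [X → . c], [X → . id D X], [X → id D . X] }  — shift
  I7: { [D → g . g] }  — shift
  I8: { [D → g g .] }  — reduce
  I9: { [X → id D X .] }  — reduce
  I10: { [D → . D id], [D → . g g], [D → .], [D → D id .], [X → id . D X] }  — shift, 2 reduces

I0 contains reduce item [P → .] and shift items [X → . c], [X → . id D X] — shift-reduce conflict.
I5 contains reduce item [D → .] and shift item [D → . g g] — shift-reduce conflict.
I10 contains reduce items [D → .], [D → D id .] and shift item [D → . g g] — shift-reduce conflict.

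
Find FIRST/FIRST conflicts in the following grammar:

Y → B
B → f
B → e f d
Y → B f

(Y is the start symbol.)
Yes. Y → B / Y → B f on { 'e', 'f' }

A FIRST/FIRST conflict occurs when two productions N → α and N → β for the same non-terminal have FIRST(α) ∩ FIRST(β) ≠ ∅ (with ε ∈ FIRST of a nullable right-hand side, so two nullable alternatives also conflict).

FIRST sets of the non-terminals at (or reachable through a nullable prefix from) the front of some alternative:
  FIRST(B) = { 'e', 'f' }

Productions for Y:
  Y → B: FIRST = { 'e', 'f' }
  Y → B f: FIRST = { 'e', 'f' }
Productions for B:
  B → f: FIRST = { 'f' }
  B → e f d: FIRST = { 'e' }

Conflict for Y: Y → B and Y → B f
  Overlap: { 'e', 'f' }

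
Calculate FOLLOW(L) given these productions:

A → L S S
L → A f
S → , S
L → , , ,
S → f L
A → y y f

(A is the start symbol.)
{ $, ',', 'f' }

In A → L S S: L is followed by S S, add FIRST(S S) \ {ε} = { ',', 'f' }
In S → f L: L is at the end, add FOLLOW(S)

The FOLLOW sets referred to above (computed the same way, to a fixed point):
  FOLLOW(S) = { $, ',', 'f' }

Taking the union: FOLLOW(L) = { $, ',', 'f' }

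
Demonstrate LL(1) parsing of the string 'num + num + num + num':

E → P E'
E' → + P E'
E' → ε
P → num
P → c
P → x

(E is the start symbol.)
LL(1) parsing maintains a stack (initially the start symbol over $) and the input. At each step: if the stack top is a terminal, match it against the current input token; if it is a non-terminal N, replace it with the RHS of M[N, lookahead] (the unique production whose predict set contains the lookahead).

Stack is shown with the top on the left.

Stack     Input                    Action
-----------------------------------------
E $       num + num + num + num $  output E → P E'
P E' $    num + num + num + num $  output P → num
num E' $  num + num + num + num $  match 'num'
E' $      + num + num + num $      output E' → + P E'
+ P E' $  + num + num + num $      match '+'
P E' $    num + num + num $        output P → num
num E' $  num + num + num $        match 'num'
E' $      + num + num $            output E' → + P E'
+ P E' $  + num + num $            match '+'
P E' $    num + num $              output P → num
num E' $  num + num $              match 'num'
E' $      + num $                  output E' → + P E'
+ P E' $  + num $                  match '+'
P E' $    num $                    output P → num
num E' $  num $                    match 'num'
E' $      $                        output E' → ε
$         $                        accept

The string is accepted.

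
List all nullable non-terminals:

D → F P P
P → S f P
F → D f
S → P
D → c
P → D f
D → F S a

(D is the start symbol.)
None

There are no ε-productions, so no non-terminal can derive ε.
No non-terminals are nullable.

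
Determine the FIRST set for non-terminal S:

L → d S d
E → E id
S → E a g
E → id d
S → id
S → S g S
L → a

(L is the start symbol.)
To compute FIRST(S), examine every production with S on the left-hand side, reading each right-hand side left to right until a non-nullable symbol is reached.

FIRST sets of the other non-terminals involved (by the same procedure, iterated to a fixed point):
  FIRST(E) = { 'id' }

From S → E a g:
  - E is a non-terminal: add FIRST(E) \ {ε} = { 'id' }
    E is not nullable, so stop
From S → id:
  - id is a terminal: add 'id' and stop
From S → S g S:
  - S is the symbol being defined: contributes nothing new
    S is not nullable, so stop

Collecting: FIRST(S) = { 'id' }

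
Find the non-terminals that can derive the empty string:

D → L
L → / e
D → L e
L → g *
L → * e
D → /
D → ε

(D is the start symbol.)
{ 'D' }

A non-terminal is nullable if it can derive ε (the empty string): either it has an ε-production, or it has a production whose right-hand side consists entirely of nullable non-terminals.

ε-productions: D → ε
So D is immediately nullable.
No further non-terminal can be added: every production for the remaining non-terminals contains a terminal or a non-nullable non-terminal.
Nullable = { 'D' }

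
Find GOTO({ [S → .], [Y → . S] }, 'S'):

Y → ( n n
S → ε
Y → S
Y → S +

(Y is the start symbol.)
{ [Y → S .] }

GOTO(I, 'S') = CLOSURE({ [A → αX.β] : [A → α.Xβ] ∈ I, X = 'S' })

Items with dot before 'S', with the dot advanced:
  [Y → . S] → [Y → S .]
Closure adds nothing (no advanced item has the dot before a non-terminal).

GOTO = { [Y → S .] }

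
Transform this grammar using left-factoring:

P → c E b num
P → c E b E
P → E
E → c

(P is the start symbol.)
Left-factoring transforms A → αβ₁ | αβ₂ into A → αA' and A' → β₁ | β₂
(α is the longest common prefix among the alternatives). Repeat until
no nonterminal has two alternatives with a common prefix.

Round 1: P has alternatives sharing prefix 'c E b'. Introduce P': P → c E b P'
  Add: P' → num
  Add: P' → E

No remaining common prefixes — done.

Resulting grammar:
P → c E b P'
P' → num
P' → E
P → E
E → c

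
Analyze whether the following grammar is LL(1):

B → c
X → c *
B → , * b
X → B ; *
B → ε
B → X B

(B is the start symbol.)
No. Predict set conflict for B: { 'c' }

Relevant sets:
  FIRST(X) = { ',', ';', 'c' }
  FIRST(B) = { ',', ';', 'c', ε }
  FOLLOW(B) = { $, ';' }

For B:
  PREDICT(B → c) = { 'c' }
  PREDICT(B → ',' '*' b) = { ',' }
  PREDICT(B → ε) = { $, ';' }
  PREDICT(B → X B) = { ',', ';', 'c' }
For X:
  PREDICT(X → c '*') = { 'c' }
  PREDICT(X → B ';' '*') = { ',', ';', 'c' }

Conflict found: Predict set conflict for B: { 'c' }
The grammar is NOT LL(1).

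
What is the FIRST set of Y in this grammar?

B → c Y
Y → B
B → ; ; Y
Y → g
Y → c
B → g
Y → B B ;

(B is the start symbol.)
{ ';', 'c', 'g' }

FIRST sets of the other non-terminals involved (by the same procedure, iterated to a fixed point):
  FIRST(B) = { ';', 'c', 'g' }

From Y → B:
  - B is a non-terminal: add FIRST(B) \ {ε} = { ';', 'c', 'g' }
    B is not nullable, so stop
From Y → g:
  - g is a terminal: add 'g' and stop
From Y → c:
  - c is a terminal: add 'c' and stop
From Y → B B ;:
  - B is a non-terminal: add FIRST(B) \ {ε} = { ';', 'c', 'g' }
    B is not nullable, so stop

Collecting: FIRST(Y) = { ';', 'c', 'g' }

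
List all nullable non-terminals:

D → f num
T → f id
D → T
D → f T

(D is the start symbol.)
A non-terminal is nullable if it can derive ε (the empty string): either it has an ε-production, or it has a production whose right-hand side consists entirely of nullable non-terminals.

There are no ε-productions, so no non-terminal can derive ε.
No non-terminals are nullable.

Answer: None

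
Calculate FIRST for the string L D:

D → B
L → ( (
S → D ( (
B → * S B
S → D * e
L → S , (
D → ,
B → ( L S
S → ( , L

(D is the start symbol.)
{ '(', '*', ',' }

FIRST sets of the non-terminals involved (from the grammar, by fixed-point iteration):
  FIRST(L) = { '(', '*', ',' }

To compute FIRST(L D), process the symbols left to right:
Symbol L is a non-terminal. Add FIRST(L) \ {ε} = { '(', '*', ',' }
L is not nullable (ε ∉ FIRST(L)), so stop here.
FIRST(L D) = { '(', '*', ',' }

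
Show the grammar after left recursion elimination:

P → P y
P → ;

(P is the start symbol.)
P is directly left-recursive. The standard transformation for
  A → A α₁ | ... | A α_m | β₁ | ... | β_n
is
  A  → β₁ A' | ... | β_n A'
  A' → α₁ A' | ... | α_m A' | ε

P → ; becomes P → ; P'
P → P y becomes P' → y P'
Add P' → ε

Resulting grammar:
P → ; P'
P' → y P'
P' → ε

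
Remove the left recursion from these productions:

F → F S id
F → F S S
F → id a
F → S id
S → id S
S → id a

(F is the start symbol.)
F → id a F'
F → S id F'
F' → S id F'
F' → S S F'
F' → ε
S → id S
S → id a

F is directly left-recursive. The standard transformation for
  A → A α₁ | ... | A α_m | β₁ | ... | β_n
is
  A  → β₁ A' | ... | β_n A'
  A' → α₁ A' | ... | α_m A' | ε

F → id a becomes F → id a F'
F → S id becomes F → S id F'
F → F S id becomes F' → S id F'
F → F S S becomes F' → S S F'
Add F' → ε

Productions for other non-terminals are unchanged:
  S → id S
  S → id a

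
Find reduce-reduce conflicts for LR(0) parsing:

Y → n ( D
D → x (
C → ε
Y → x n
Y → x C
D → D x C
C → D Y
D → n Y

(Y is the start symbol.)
Yes — I12: [D → D x C .] vs [Y → x C .]

Augment with Y' → Y and build the canonical LR(0) collection (I0 = CLOSURE({[Y' → . Y]}), then GOTO on every symbol after a dot until no new states appear). It has 18 states:
  I0: { [Y → . n ( D], [Y → . x C], [Y → . x n], [Y' → . Y] }  — shift
  I1: { [Y' → Y .] }  — accept
  I2: { [Y → n . ( D] }  — shift
  I3: { [C → . D Y], [C → .], [D → . D x C], [D → . n Y], [D → . x (], [Y → x . C], [Y → x . n] }  — shift, reduce
  I4: { [Y → x C .] }  — reduce
  I5: { [C → D . Y], [D → D . x C], [Y → . n ( D], [Y → . x C], [Y → . x n] }  — shift
  I6: { [D → n . Y], [Y → . n ( D], [Y → . x C], [Y → . x n], [Y → x n .] }  — shift, reduce
  I7: { [D → x . (] }  — shift
  I8: { [D → x ( .] }  — reduce
  I9: { [D → n Y .] }  — reduce
  I10: { [C → D Y .] }  — reduce
  I11: { [C → . D Y], [C → .], [D → . D x C], [D → . n Y], [D → . x (], [D → D x . C], [Y → x . C], [Y → x . n] }  — shift, reduce
  I12: { [D → D x C .], [Y → x C .] }  — 2 reduces
  I13: { [D → . D x C], [D → . n Y], [D → . x (], [Y → n ( . D] }  — shift
  I14: { [D → D . x C], [Y → n ( D .] }  — shift, reduce
  I15: { [D → n . Y], [Y → . n ( D], [Y → . x C], [Y → . x n] }  — shift
  I16: { [C → . D Y], [C → .], [D → . D x C], [D → . n Y], [D → . x (], [D → D x . C] }  — shift, reduce
  I17: { [D → D x C .] }  — reduce

I12 contains complete items [D → D x C .], [Y → x C .] — reduce-reduce conflict.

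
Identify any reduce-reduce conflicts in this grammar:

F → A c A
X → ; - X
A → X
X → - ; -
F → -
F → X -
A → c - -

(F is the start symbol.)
No reduce-reduce conflicts

A reduce-reduce conflict occurs when an LR(0) state has two complete items [A → α .] and [B → β .] — both call for a reduction, and with no lookahead the parser cannot choose between them.

Augment with F' → F and build the canonical LR(0) collection (I0 = CLOSURE({[F' → . F]}), then GOTO on every symbol after a dot until no new states appear). It has 18 states:
  I0: { [A → . X], [A → . c - -], [F → . -], [F → . A c A], [F → . X -], [F' → . F], [X → . - ; -], [X → . ; - X] }  — shift
  I1: { [F → - .], [X → - . ; -] }  — shift, reduce
  I2: { [X → ; . - X] }  — shift
  I3: { [F → A . c A] }  — shift
  I4: { [F' → F .] }  — accept
  I5: { [A → X .], [F → X . -] }  — shift, reduce
  I6: { [A → c . - -] }  — shift
  I7: { [A → c - . -] }  — shift
  I8: { [A → c - - .] }  — reduce
  I9: { [F → X - .] }  — reduce
  I10: { [A → . X], [A → . c - -], [F → A c . A], [X → . - ; -], [X → . ; - X] }  — shift
  I11: { [X → - . ; -] }  — shift
  I12: { [F → A c A .] }  — reduce
  I13: { [A → X .] }  — reduce
  I14: { [X → - ; . -] }  — shift
  I15: { [X → - ; - .] }  — reduce
  I16: { [X → . - ; -], [X → . ; - X], [X → ; - . X] }  — shift
  I17: { [X → ; - X .] }  — reduce

No state contains more than one complete item.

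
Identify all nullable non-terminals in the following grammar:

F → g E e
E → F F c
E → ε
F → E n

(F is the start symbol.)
{ 'E' }

A non-terminal is nullable if it can derive ε (the empty string): either it has an ε-production, or it has a production whose right-hand side consists entirely of nullable non-terminals.

ε-productions: E → ε
So E is immediately nullable.
No further non-terminal can be added: every production for the remaining non-terminals contains a terminal or a non-nullable non-terminal.
Nullable = { 'E' }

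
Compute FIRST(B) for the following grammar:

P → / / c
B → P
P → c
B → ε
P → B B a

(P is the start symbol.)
{ '/', 'a', 'c', ε }

To compute FIRST(B), examine every production with B on the left-hand side, reading each right-hand side left to right until a non-nullable symbol is reached.

FIRST sets of the other non-terminals involved (by the same procedure, iterated to a fixed point):
  FIRST(P) = { '/', 'a', 'c' }

From B → P:
  - P is a non-terminal: add FIRST(P) \ {ε} = { '/', 'a', 'c' }
    P is not nullable, so stop
From B → ε:
  - ε-production, so ε ∈ FIRST(B)

Collecting: FIRST(B) = { '/', 'a', 'c', ε }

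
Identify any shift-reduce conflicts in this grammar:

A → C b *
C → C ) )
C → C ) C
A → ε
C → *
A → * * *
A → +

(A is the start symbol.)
Yes — I0: [A → .] vs [A → . * * *]; I1: [C → * .] vs [A → * . * *]; I10: [C → C ) C .] vs [C → C . ) )]

Augment with A' → A and build the canonical LR(0) collection (I0 = CLOSURE({[A' → . A]}), then GOTO on every symbol after a dot until no new states appear). It has 13 states:
  I0: { [A → . * * *], [A → . +], [A → . C b *], [A → .], [A' → . A], [C → . *], [C → . C ) )], [C → . C ) C] }  — shift, reduce
  I1: { [A → * . * *], [C → * .] }  — shift, reduce
  I2: { [A → + .] }  — reduce
  I3: { [A' → A .] }  — accept
  I4: { [A → C . b *], [C → C . ) )], [C → C . ) C] }  — shift
  I5: { [C → . *], [C → . C ) )], [C → . C ) C], [C → C ) . )], [C → C ) . C] }  — shift
  I6: { [A → C b . *] }  — shift
  I7: { [A → C b * .] }  — reduce
  I8: { [C → C ) ) .] }  — reduce
  I9: { [C → * .] }  — reduce
  I10: { [C → C ) C .], [C → C . ) )], [C → C . ) C] }  — shift, reduce
  I11: { [A → * * . *] }  — shift
  I12: { [A → * * * .] }  — reduce

I0 contains reduce item [A → .] and shift items [A → . * * *], [A → . +], [C → . *] — shift-reduce conflict.
I1 contains reduce item [C → * .] and shift item [A → * . * *] — shift-reduce conflict.
I10 contains reduce item [C → C ) C .] and shift items [C → C . ) )], [C → C . ) C] — shift-reduce conflict.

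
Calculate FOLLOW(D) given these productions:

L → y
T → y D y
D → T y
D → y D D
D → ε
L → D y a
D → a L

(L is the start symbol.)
{ 'a', 'y' }

In T → y D y: D is followed by y, add FIRST(y) \ {ε} = { 'y' }
In D → y D D: D is followed by D, add FIRST(D) \ {ε} = { 'a', 'y' }
  D is nullable, so FOLLOW(D) is also included — that is the set being defined, nothing new
In D → y D D: D is at the end; this adds FOLLOW(D) to itself — nothing new
In L → D y a: D is followed by y a, add FIRST(y a) \ {ε} = { 'y' }

Taking the union: FOLLOW(D) = { 'a', 'y' }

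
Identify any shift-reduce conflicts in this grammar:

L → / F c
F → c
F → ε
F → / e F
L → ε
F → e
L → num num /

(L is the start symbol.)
Yes — I0: [L → .] vs [L → . / F c]; I1: [F → .] vs [F → . / e F]; I11: [F → .] vs [F → . / e F]

A shift-reduce conflict occurs when an LR(0) state has both:
  - a complete (reduce) item [A → α .] (dot at the end), and
  - a shift item [B → β . c γ] (dot before a terminal).

Augment with L' → L and build the canonical LR(0) collection (I0 = CLOSURE({[L' → . L]}), then GOTO on every symbol after a dot until no new states appear). It has 13 states:
  I0: { [L → . / F c], [L → . num num /], [L → .], [L' → . L] }  — shift, reduce
  I1: { [F → . / e F], [F → . c], [F → . e], [F → .], [L → / . F c] }  — shift, reduce
  I2: { [L' → L .] }  — accept
  I3: { [L → num . num /] }  — shift
  I4: { [L → num num . /] }  — shift
  I5: { [L → num num / .] }  — reduce
  I6: { [F → / . e F] }  — shift
  I7: { [L → / F . c] }  — shift
  I8: { [F → c .] }  — reduce
  I9: { [F → e .] }  — reduce
  I10: { [L → / F c .] }  — reduce
  I11: { [F → . / e F], [F → . c], [F → . e], [F → .], [F → / e . F] }  — shift, reduce
  I12: { [F → / e F .] }  — reduce

I0 contains reduce item [L → .] and shift items [L → . / F c], [L → . num num /] — shift-reduce conflict.
I1 contains reduce item [F → .] and shift items [F → . / e F], [F → . c], [F → . e] — shift-reduce conflict.
I11 contains reduce item [F → .] and shift items [F → . / e F], [F → . c], [F → . e] — shift-reduce conflict.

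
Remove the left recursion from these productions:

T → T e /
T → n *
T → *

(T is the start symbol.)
T is directly left-recursive. The standard transformation for
  A → A α₁ | ... | A α_m | β₁ | ... | β_n
is
  A  → β₁ A' | ... | β_n A'
  A' → α₁ A' | ... | α_m A' | ε

T → n * becomes T → n * T'
T → * becomes T → * T'
T → T e / becomes T' → e / T'
Add T' → ε

Resulting grammar:
T → n * T'
T → * T'
T' → e / T'
T' → ε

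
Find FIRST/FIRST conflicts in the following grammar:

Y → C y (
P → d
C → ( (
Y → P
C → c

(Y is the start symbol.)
No FIRST/FIRST conflicts.

A FIRST/FIRST conflict occurs when two productions N → α and N → β for the same non-terminal have FIRST(α) ∩ FIRST(β) ≠ ∅ (with ε ∈ FIRST of a nullable right-hand side, so two nullable alternatives also conflict).

FIRST sets of the non-terminals at (or reachable through a nullable prefix from) the front of some alternative:
  FIRST(C) = { '(', 'c' }
  FIRST(P) = { 'd' }

Productions for Y:
  Y → C y (: FIRST = { '(', 'c' }
  Y → P: FIRST = { 'd' }
Productions for C:
  C → ( (: FIRST = { '(' }
  C → c: FIRST = { 'c' }
P has only one production, so no FIRST/FIRST conflict is possible there.

All alternatives of each non-terminal have pairwise disjoint FIRST sets.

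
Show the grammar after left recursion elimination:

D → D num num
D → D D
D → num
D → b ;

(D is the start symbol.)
D is directly left-recursive. The standard transformation for
  A → A α₁ | ... | A α_m | β₁ | ... | β_n
is
  A  → β₁ A' | ... | β_n A'
  A' → α₁ A' | ... | α_m A' | ε

D → num becomes D → num D'
D → b ; becomes D → b ; D'
D → D num num becomes D' → num num D'
D → D D becomes D' → D D'
Add D' → ε

Resulting grammar:
D → num D'
D → b ; D'
D' → num num D'
D' → D D'
D' → ε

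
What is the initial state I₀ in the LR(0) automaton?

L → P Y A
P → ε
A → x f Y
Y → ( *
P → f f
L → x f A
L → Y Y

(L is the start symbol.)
First, augment the grammar with L' → L
I₀ = CLOSURE({ [L' → . L] }):
  [L' → . L] has the dot before L: add [L → . P Y A], [L → . x f A], [L → . Y Y]
  [L → . P Y A] has the dot before P: add [P → .], [P → . f f]
  [L → . Y Y] has the dot before Y: add [Y → . ( *]
No further items can be added.

I₀ = { [L → . P Y A], [L → . Y Y], [L → . x f A], [L' → . L], [P → . f f], [P → .], [Y → . ( *] }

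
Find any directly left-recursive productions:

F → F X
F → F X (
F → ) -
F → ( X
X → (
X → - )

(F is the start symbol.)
Direct left recursion occurs when N → N α for some non-terminal N (the right-hand side begins with the left-hand side itself).

F → F X: LEFT RECURSIVE (starts with F)
F → F X (: LEFT RECURSIVE (starts with F)
F → ) -: starts with ')'
F → ( X: starts with '('
X → (: starts with '('
X → - ): starts with '-'

The grammar has direct left recursion on: F.

Answer: Yes, F is left-recursive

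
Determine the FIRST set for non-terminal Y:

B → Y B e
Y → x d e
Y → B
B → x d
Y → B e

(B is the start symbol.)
{ 'x' }

To compute FIRST(Y), examine every production with Y on the left-hand side, reading each right-hand side left to right until a non-nullable symbol is reached.

FIRST sets of the other non-terminals involved (by the same procedure, iterated to a fixed point):
  FIRST(B) = { 'x' }

From Y → x d e:
  - x is a terminal: add 'x' and stop
From Y → B:
  - B is a non-terminal: add FIRST(B) \ {ε} = { 'x' }
    B is not nullable, so stop
From Y → B e:
  - B is a non-terminal: add FIRST(B) \ {ε} = { 'x' }
    B is not nullable, so stop

Collecting: FIRST(Y) = { 'x' }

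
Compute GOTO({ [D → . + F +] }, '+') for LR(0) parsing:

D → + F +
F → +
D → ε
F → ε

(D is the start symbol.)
GOTO(I, '+') = CLOSURE({ [A → αX.β] : [A → α.Xβ] ∈ I, X = '+' })

Items with dot before '+', with the dot advanced:
  [D → . + F +] → [D → + . F +]
Closure of the advanced items:
  [D → + . F +] has the dot before F: add [F → . +], [F → .]

GOTO = { [D → + . F +], [F → . +], [F → .] }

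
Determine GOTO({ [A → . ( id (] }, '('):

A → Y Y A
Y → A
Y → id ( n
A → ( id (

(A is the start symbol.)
{ [A → ( . id (] }

GOTO(I, '(') = CLOSURE({ [A → αX.β] : [A → α.Xβ] ∈ I, X = '(' })

Items with dot before '(', with the dot advanced:
  [A → . ( id (] → [A → ( . id (]
Closure adds nothing (no advanced item has the dot before a non-terminal).

GOTO = { [A → ( . id (] }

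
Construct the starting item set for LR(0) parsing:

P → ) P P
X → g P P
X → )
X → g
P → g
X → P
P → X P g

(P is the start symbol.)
First, augment the grammar with P' → P
I₀ = CLOSURE({ [P' → . P] }):
  [P' → . P] has the dot before P: add [P → . ) P P], [P → . g], [P → . X P g]
  [P → . X P g] has the dot before X: add [X → . g P P], [X → . )], [X → . g], [X → . P]
No further items can be added.

I₀ = { [P → . ) P P], [P → . X P g], [P → . g], [P' → . P], [X → . )], [X → . P], [X → . g P P], [X → . g] }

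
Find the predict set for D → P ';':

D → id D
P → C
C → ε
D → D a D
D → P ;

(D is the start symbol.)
PREDICT(D → P ';') = (FIRST(RHS) \ {ε}) ∪ (FOLLOW(D) if ε ∈ FIRST(RHS), i.e. RHS ⇒* ε)
FIRST(P) = { ε }
FIRST(P ';') = { ';' }
ε ∉ FIRST(P ';'), so FOLLOW(D) is not added.
PREDICT(D → P ';') = { ';' }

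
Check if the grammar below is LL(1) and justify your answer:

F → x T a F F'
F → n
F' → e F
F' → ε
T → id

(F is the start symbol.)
No. Predict set conflict for F': { 'e' }

A grammar is LL(1) if for each non-terminal N with multiple productions, the predict sets of those productions are pairwise disjoint, where PREDICT(N → α) = (FIRST(α) \ {ε}) ∪ (FOLLOW(N) if α ⇒* ε).

Relevant sets:
  FOLLOW(F') = { $, 'e' }

For F:
  PREDICT(F → x T a F F') = { 'x' }
  PREDICT(F → n) = { 'n' }
For F':
  PREDICT(F' → e F) = { 'e' }
  PREDICT(F' → ε) = { $, 'e' }
T has a single production, so nothing to check there.

Conflict found: Predict set conflict for F': { 'e' }
The grammar is NOT LL(1).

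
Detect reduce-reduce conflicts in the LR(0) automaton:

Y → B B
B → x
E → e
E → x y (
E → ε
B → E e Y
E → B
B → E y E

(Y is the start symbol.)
A reduce-reduce conflict occurs when an LR(0) state has two complete items [A → α .] and [B → β .] — both call for a reduction, and with no lookahead the parser cannot choose between them.

Augment with Y' → Y and build the canonical LR(0) collection (I0 = CLOSURE({[Y' → . Y]}), then GOTO on every symbol after a dot until no new states appear). It has 14 states:
  I0: { [B → . E e Y], [B → . E y E], [B → . x], [E → . B], [E → . e], [E → . x y (], [E → .], [Y → . B B], [Y' → . Y] }  — shift, reduce
  I1: { [B → . E e Y], [B → . E y E], [B → . x], [E → . B], [E → . e], [E → . x y (], [E → .], [E → B .], [Y → B . B] }  — shift, 2 reduces
  I2: { [B → E . e Y], [B → E . y E] }  — shift
  I3: { [Y' → Y .] }  — accept
  I4: { [E → e .] }  — reduce
  I5: { [B → x .], [E → x . y (] }  — shift, reduce
  I6: { [E → x y . (] }  — shift
  I7: { [E → x y ( .] }  — reduce
  I8: { [B → . E e Y], [B → . E y E], [B → . x], [B → E e . Y], [E → . B], [E → . e], [E → . x y (], [E → .], [Y → . B B] }  — shift, reduce
  I9: { [B → . E e Y], [B → . E y E], [B → . x], [B → E y . E], [E → . B], [E → . e], [E → . x y (], [E → .] }  — shift, reduce
  I10: { [E → B .] }  — reduce
  I11: { [B → E . e Y], [B → E . y E], [B → E y E .] }  — shift, reduce
  I12: { [B → E e Y .] }  — reduce
  I13: { [E → B .], [Y → B B .] }  — 2 reduces

I1 contains complete items [E → .], [E → B .] — reduce-reduce conflict.
I13 contains complete items [E → B .], [Y → B B .] — reduce-reduce conflict.

Answer: Yes — I1: [E → .] vs [E → B .]; I13: [E → B .] vs [Y → B B .]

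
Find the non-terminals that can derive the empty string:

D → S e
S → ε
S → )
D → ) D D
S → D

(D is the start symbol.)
ε-productions: S → ε
So S is immediately nullable.
No further non-terminal can be added: every production for the remaining non-terminals contains a terminal or a non-nullable non-terminal.
Nullable = { 'S' }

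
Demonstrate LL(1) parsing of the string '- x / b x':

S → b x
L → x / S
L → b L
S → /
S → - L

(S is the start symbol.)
Stack is shown with the top on the left.

Stack    Input        Action
----------------------------
S $      - x / b x $  output S → - L
- L $    - x / b x $  match '-'
L $      x / b x $    output L → x / S
x / S $  x / b x $    match 'x'
/ S $    / b x $      match '/'
S $      b x $        output S → b x
b x $    b x $        match 'b'
x $      x $          match 'x'
$        $            accept

The string is accepted.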